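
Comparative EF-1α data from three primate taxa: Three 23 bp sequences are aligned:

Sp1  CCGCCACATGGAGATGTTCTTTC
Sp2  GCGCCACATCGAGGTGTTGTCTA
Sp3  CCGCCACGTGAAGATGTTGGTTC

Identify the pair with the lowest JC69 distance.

Sp1–Sp2: 6/23 differ, p = 0.261, d = 0.321.
Sp1–Sp3: 4/23 differ, p = 0.174, d = 0.198.
Sp2–Sp3: 8/23 differ, p = 0.348, d = 0.467.
The smallest distance is between Sp1 and Sp3.

Sp1 and Sp3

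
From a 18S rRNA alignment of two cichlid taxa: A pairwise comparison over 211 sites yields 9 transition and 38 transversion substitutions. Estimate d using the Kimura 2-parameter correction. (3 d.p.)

P = 9/211 ≈ 0.042654 and Q = 38/211 ≈ 0.180095.
Under the Kimura two-parameter model, d = −½ ln(1 − 2P − Q) − ¼ ln(1 − 2Q).
1 − 2P − Q = 0.734597, giving −½ ln(0.734597) = 0.154217.
1 − 2Q = 0.63981, giving −¼ ln(0.63981) = 0.111646.
d = 0.154217 + 0.111646 = 0.265863.

0.266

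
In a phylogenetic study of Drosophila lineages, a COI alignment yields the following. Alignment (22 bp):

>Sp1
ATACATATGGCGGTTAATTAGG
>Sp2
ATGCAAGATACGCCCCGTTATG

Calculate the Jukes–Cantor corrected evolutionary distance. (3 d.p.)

0.974

The sequences differ at 12 of 22 sites, so p = 12/22 ≈ 0.545455.
d = −(3/4) ln(1 − 4p/3) = −0.75 ln(1 − 0.727273) = −0.75 ln(0.272727)
  = −0.75 × (-1.299284) = 0.974463 substitutions/site.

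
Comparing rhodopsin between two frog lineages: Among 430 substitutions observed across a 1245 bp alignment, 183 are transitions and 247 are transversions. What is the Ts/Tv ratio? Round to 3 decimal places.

0.741

R = 183/247 = 0.740890… ≈ 0.741 (to 3 d.p.).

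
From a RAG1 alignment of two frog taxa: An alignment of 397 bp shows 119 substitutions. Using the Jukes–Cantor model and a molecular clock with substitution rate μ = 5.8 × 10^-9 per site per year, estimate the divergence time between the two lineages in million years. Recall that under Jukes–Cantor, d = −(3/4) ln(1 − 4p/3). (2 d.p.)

32.99

p = 119/397 ≈ 0.299748.
d = −(3/4) ln(1 − 4p/3) = −0.75 ln(1 − 0.399664) = −0.75 ln(0.600336)
  = −0.75 × (-0.510266) = 0.382700 substitutions/site.
Under a molecular clock d = 2μt, so t = d/(2μ) = 0.382700 / (2 × 5.8 × 10^-9) = 32.99 million years.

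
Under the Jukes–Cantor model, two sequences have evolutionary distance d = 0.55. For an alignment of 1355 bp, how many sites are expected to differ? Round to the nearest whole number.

528

Invert JC69: p = (3/4)(1 − e^(−4d/3)) = 0.75 × (1 − e^(-0.733333)) = 0.75 × (1 − 0.480305) = 0.389771.
Expected differing sites = pL ≈ 0.389771 × 1355 = 528.139705 ≈ 528.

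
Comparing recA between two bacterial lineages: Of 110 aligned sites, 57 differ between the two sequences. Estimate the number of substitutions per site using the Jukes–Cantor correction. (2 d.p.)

0.88

p = 57/110 ≈ 0.518182.
d = −(3/4) ln(1 − 4p/3) = −0.75 ln(1 − 0.690909) = −0.75 ln(0.309091)
  = −0.75 × (-1.174120) = 0.880590 substitutions/site.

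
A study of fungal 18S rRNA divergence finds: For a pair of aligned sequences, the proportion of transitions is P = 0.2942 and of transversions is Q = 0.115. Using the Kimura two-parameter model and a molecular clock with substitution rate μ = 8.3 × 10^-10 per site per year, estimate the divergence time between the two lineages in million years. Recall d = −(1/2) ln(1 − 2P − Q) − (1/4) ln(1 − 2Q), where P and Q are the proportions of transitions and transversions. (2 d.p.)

405.44

Under the Kimura two-parameter model, d = −½ ln(1 − 2P − Q) − ¼ ln(1 − 2Q).
1 − 2P − Q = 0.2966, giving −½ ln(0.2966) = 0.607685.
1 − 2Q = 0.77, giving −¼ ln(0.77) = 0.065341.
d = 0.607685 + 0.065341 = 0.673026.
Under a molecular clock d = 2μt, so t = d/(2μ) = 0.673026 / (2 × 8.3 × 10^-10) = 405.44 million years.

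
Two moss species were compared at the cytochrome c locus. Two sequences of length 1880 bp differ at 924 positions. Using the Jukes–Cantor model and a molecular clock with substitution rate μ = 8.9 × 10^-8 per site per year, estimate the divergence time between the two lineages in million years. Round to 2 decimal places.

p = 924/1880 ≈ 0.491489.
d = −(3/4) ln(1 − 4p/3) = −0.75 ln(1 − 0.655319) = −0.75 ln(0.344681)
  = −0.75 × (-1.065136) = 0.798852 substitutions/site.
Under a molecular clock d = 2μt, so t = d/(2μ) = 0.798852 / (2 × 8.9 × 10^-8) = 4.49 million years.

4.49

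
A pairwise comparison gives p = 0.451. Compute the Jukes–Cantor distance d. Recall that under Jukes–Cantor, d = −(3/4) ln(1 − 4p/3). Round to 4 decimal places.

0.6897

d = −(3/4) ln(1 − 4p/3) = −0.75 ln(1 − 0.601333) = −0.75 ln(0.398667)
  = −0.75 × (-0.919629) = 0.689722 substitutions/site.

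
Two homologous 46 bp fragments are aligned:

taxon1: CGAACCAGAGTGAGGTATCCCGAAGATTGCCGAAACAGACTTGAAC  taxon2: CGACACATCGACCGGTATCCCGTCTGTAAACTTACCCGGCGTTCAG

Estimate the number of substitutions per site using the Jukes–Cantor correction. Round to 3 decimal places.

The sequences differ at 23 of 46 sites, so p = 23/46 = 0.5.
d = −(3/4) ln(1 − 4p/3) = −0.75 ln(1 − 0.666667) = −0.75 ln(0.333333)
  = −0.75 × (-1.098613) = 0.823960 substitutions/site.

0.824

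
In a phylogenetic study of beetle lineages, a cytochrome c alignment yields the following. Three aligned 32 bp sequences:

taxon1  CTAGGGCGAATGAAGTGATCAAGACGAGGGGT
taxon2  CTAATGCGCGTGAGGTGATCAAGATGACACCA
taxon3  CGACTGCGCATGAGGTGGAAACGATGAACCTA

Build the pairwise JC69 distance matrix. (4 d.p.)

taxon1–taxon2: 11/32 sites differ → p = 0.34375, d = −0.75 ln(1 − 0.458333) = 0.459828 ≈ 0.4598.
taxon1–taxon3: 15/32 sites differ → p = 0.46875, d = −0.75 ln(1 − 0.625) = 0.735622 ≈ 0.7356.
taxon2–taxon3: 10/32 sites differ → p = 0.3125, d = −0.75 ln(1 − 0.416667) = 0.404248 ≈ 0.4042.

d(taxon1,taxon2) = 0.4598, d(taxon1,taxon3) = 0.7356, d(taxon2,taxon3) = 0.4042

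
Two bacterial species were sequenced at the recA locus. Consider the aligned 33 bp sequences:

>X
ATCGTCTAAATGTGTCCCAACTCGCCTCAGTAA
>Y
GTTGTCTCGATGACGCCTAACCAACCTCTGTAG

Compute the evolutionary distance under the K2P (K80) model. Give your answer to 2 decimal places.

Of 33 sites, 7 differences are transitions and 6 are transversions, so P = 7/33 ≈ 0.212121 and Q = 6/33 ≈ 0.181818.
Under the Kimura two-parameter model, d = −½ ln(1 − 2P − Q) − ¼ ln(1 − 2Q).
1 − 2P − Q = 0.39394, giving −½ ln(0.39394) = 0.465778.
1 − 2Q = 0.636364, giving −¼ ln(0.636364) = 0.112996.
d = 0.465778 + 0.112996 = 0.578774.

0.58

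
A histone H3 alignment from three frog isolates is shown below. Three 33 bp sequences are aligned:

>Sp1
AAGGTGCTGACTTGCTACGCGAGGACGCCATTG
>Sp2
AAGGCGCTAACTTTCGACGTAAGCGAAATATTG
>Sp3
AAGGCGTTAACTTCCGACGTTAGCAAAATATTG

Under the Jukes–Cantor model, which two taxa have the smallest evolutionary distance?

Sp1–Sp2: 12/33 differ, p = 0.364, d = 0.497.
Sp1–Sp3: 12/33 differ, p = 0.364, d = 0.497.
Sp2–Sp3: 4/33 differ, p = 0.121, d = 0.132.
The smallest distance is between Sp2 and Sp3.

Sp2 and Sp3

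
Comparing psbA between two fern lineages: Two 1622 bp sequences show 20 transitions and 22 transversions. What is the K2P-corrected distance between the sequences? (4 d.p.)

P = 20/1622 ≈ 0.01233 and Q = 22/1622 ≈ 0.013564.
Under the Kimura two-parameter model, d = −½ ln(1 − 2P − Q) − ¼ ln(1 − 2Q).
1 − 2P − Q = 0.961776, giving −½ ln(0.961776) = 0.019487.
1 − 2Q = 0.972872, giving −¼ ln(0.972872) = 0.006876.
d = 0.019487 + 0.006876 = 0.026363.

0.0264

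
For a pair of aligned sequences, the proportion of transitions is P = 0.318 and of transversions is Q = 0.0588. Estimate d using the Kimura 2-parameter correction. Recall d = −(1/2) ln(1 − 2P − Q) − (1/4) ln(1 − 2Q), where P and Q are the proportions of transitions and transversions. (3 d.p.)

Under the Kimura two-parameter model, d = −½ ln(1 − 2P − Q) − ¼ ln(1 − 2Q).
1 − 2P − Q = 0.3052, giving −½ ln(0.3052) = 0.593394.
1 − 2Q = 0.8824, giving −¼ ln(0.8824) = 0.031277.
d = 0.593394 + 0.031277 = 0.624671.

0.625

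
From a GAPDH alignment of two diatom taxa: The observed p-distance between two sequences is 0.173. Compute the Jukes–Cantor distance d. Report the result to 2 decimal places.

0.20

d = −(3/4) ln(1 − 4p/3) = −0.75 ln(1 − 0.230667) = −0.75 ln(0.769333)
  = −0.75 × (-0.262231) = 0.196673 substitutions/site.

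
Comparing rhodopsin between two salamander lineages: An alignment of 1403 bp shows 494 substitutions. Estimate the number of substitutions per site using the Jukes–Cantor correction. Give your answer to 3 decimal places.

0.475

p = 494/1403 ≈ 0.352103.
d = −(3/4) ln(1 − 4p/3) = −0.75 ln(1 − 0.469471) = −0.75 ln(0.530529)
  = −0.75 × (-0.633881) = 0.475411 substitutions/site.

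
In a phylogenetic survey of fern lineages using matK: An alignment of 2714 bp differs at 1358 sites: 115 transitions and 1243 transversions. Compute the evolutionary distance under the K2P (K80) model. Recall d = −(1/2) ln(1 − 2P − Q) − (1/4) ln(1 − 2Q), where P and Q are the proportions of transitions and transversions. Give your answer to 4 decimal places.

1.0105

P = 115/2714 ≈ 0.042373 and Q = 1243/2714 ≈ 0.457996.
Under the Kimura two-parameter model, d = −½ ln(1 − 2P − Q) − ¼ ln(1 − 2Q).
1 − 2P − Q = 0.457258, giving −½ ln(0.457258) = 0.391254.
1 − 2Q = 0.084008, giving −¼ ln(0.084008) = 0.619211.
d = 0.391254 + 0.619211 = 1.010465.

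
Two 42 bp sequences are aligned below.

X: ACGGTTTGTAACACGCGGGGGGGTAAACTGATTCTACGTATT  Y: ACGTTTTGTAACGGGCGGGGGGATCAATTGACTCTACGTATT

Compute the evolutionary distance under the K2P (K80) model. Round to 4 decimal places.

Of 42 sites, 4 differences are transitions and 3 are transversions, so P = 4/42 ≈ 0.095238 and Q = 3/42 ≈ 0.071429.
Under the Kimura two-parameter model, d = −½ ln(1 − 2P − Q) − ¼ ln(1 − 2Q).
1 − 2P − Q = 0.738095, giving −½ ln(0.738095) = 0.151841.
1 − 2Q = 0.857142, giving −¼ ln(0.857142) = 0.038538.
d = 0.151841 + 0.038538 = 0.190379.

0.1904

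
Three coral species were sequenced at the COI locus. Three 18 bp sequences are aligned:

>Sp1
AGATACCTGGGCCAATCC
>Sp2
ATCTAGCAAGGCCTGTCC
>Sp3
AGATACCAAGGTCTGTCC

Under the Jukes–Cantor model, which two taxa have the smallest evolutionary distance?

Sp1–Sp2: 7/18 differ, p = 0.389, d = 0.548.
Sp1–Sp3: 5/18 differ, p = 0.278, d = 0.347.
Sp2–Sp3: 4/18 differ, p = 0.222, d = 0.264.
The smallest distance is between Sp2 and Sp3.

Sp2 and Sp3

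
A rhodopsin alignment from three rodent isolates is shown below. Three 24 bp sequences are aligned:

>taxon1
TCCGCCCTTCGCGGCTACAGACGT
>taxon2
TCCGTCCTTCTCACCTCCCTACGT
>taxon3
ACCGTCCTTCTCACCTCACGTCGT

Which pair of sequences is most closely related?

taxon2 and taxon3

taxon1–taxon2: 7/24 differ, p = 0.292, d = 0.369.
taxon1–taxon3: 9/24 differ, p = 0.375, d = 0.520.
taxon2–taxon3: 4/24 differ, p = 0.167, d = 0.188.
The smallest distance is between taxon2 and taxon3.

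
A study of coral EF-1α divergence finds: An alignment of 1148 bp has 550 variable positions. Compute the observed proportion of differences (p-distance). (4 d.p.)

p = 550/1148 = 0.479094… ≈ 0.4791 (to 4 d.p.).

0.4791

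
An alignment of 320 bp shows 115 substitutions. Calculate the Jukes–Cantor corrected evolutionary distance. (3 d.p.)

p = 115/320 = 0.359375.
d = −(3/4) ln(1 − 4p/3) = −0.75 ln(1 − 0.479167) = −0.75 ln(0.520833)
  = −0.75 × (-0.652326) = 0.489245 substitutions/site.

0.489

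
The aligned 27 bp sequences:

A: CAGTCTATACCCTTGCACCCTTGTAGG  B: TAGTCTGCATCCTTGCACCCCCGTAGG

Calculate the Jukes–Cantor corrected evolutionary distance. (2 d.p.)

0.26

The sequences differ at 6 of 27 sites (1, 7, 8, 10, 21, 22), so p = 6/27 ≈ 0.222222.
d = −(3/4) ln(1 − 4p/3) = −0.75 ln(1 − 0.296296) = −0.75 ln(0.703704)
  = −0.75 × (-0.351397) = 0.263548 substitutions/site.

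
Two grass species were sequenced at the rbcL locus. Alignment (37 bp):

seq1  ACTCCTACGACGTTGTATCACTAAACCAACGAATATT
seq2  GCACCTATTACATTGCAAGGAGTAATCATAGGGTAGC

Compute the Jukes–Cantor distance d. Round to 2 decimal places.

0.87

The sequences differ at 19 of 37 sites, so p = 19/37 ≈ 0.513514.
d = −(3/4) ln(1 − 4p/3) = −0.75 ln(1 − 0.684685) = −0.75 ln(0.315315)
  = −0.75 × (-1.154183) = 0.865637 substitutions/site.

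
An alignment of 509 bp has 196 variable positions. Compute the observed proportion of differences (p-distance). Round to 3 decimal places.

0.385

p = 196/509 = 0.385068… ≈ 0.385 (to 3 d.p.).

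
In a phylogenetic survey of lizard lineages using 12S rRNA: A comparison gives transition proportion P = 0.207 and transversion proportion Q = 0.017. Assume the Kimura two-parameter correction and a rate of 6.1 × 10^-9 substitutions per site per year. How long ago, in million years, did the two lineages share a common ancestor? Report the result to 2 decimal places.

Under the Kimura two-parameter model, d = −½ ln(1 − 2P − Q) − ¼ ln(1 − 2Q).
1 − 2P − Q = 0.569, giving −½ ln(0.569) = 0.281937.
1 − 2Q = 0.966, giving −¼ ln(0.966) = 0.008648.
d = 0.281937 + 0.008648 = 0.290585.
Under a molecular clock d = 2μt, so t = d/(2μ) = 0.290585 / (2 × 6.1 × 10^-9) = 23.82 million years.

23.82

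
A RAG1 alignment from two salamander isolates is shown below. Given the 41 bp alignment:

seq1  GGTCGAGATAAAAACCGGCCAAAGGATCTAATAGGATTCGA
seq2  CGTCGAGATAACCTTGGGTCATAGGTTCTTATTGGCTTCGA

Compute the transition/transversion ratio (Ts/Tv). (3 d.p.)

Transitions are A↔G and C↔T; transversions are all other mismatches.
Transitions: 2. Transversions: 10.
R = 2/10 = 0.200.

0.200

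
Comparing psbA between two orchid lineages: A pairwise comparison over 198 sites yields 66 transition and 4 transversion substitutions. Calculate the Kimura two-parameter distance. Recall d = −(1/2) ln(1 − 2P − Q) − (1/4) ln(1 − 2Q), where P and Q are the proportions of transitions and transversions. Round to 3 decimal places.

0.591

P = 66/198 ≈ 0.333333 and Q = 4/198 ≈ 0.020202.
Under the Kimura two-parameter model, d = −½ ln(1 − 2P − Q) − ¼ ln(1 − 2Q).
1 − 2P − Q = 0.313132, giving −½ ln(0.313132) = 0.580565.
1 − 2Q = 0.959596, giving −¼ ln(0.959596) = 0.010311.
d = 0.580565 + 0.010311 = 0.590876.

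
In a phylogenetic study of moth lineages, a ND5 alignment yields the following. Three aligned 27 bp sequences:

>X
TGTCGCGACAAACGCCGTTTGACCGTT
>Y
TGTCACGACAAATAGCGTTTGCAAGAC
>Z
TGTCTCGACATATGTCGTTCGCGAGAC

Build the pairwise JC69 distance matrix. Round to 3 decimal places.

X–Y: 9/27 sites differ → p ≈ 0.333333, d = −0.75 ln(1 − 0.444444) = 0.440839 ≈ 0.441.
X–Z: 10/27 sites differ → p ≈ 0.37037, d = −0.75 ln(1 − 0.493827) = 0.510658 ≈ 0.511.
Y–Z: 6/27 sites differ → p ≈ 0.222222, d = −0.75 ln(1 − 0.296296) = 0.263548 ≈ 0.264.

d(X,Y) = 0.441, d(X,Z) = 0.511, d(Y,Z) = 0.264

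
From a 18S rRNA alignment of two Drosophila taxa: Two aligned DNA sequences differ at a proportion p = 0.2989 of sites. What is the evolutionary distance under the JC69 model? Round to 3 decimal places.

d = −(3/4) ln(1 − 4p/3) = −0.75 ln(1 − 0.398533) = −0.75 ln(0.601467)
  = −0.75 × (-0.508384) = 0.381288 substitutions/site.

0.381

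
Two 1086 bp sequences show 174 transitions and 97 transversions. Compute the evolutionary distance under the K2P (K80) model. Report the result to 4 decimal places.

P = 174/1086 ≈ 0.160221 and Q = 97/1086 ≈ 0.089319.
Under the Kimura two-parameter model, d = −½ ln(1 − 2P − Q) − ¼ ln(1 − 2Q).
1 − 2P − Q = 0.590239, giving −½ ln(0.590239) = 0.263614.
1 − 2Q = 0.821362, giving −¼ ln(0.821362) = 0.049198.
d = 0.263614 + 0.049198 = 0.312812.

0.3128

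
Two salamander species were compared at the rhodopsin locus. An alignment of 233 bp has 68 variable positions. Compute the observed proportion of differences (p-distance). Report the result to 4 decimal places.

0.2918

p = 68/233 = 0.291845… ≈ 0.2918 (to 4 d.p.).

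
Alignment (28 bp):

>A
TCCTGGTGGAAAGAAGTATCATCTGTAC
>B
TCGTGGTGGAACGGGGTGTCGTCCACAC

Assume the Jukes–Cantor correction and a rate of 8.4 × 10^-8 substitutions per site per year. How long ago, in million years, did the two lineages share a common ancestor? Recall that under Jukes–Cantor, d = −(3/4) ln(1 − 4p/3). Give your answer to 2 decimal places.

2.50

The sequences differ at 9 of 28 sites (3, 12, 14, 15, 18, 21, 24, 25, 26), so p = 9/28 ≈ 0.321429.
d = −(3/4) ln(1 − 4p/3) = −0.75 ln(1 − 0.428572) = −0.75 ln(0.571428)
  = −0.75 × (-0.559617) = 0.419713 substitutions/site.
Under a molecular clock d = 2μt, so t = d/(2μ) = 0.419713 / (2 × 8.4 × 10^-8) = 2.50 million years.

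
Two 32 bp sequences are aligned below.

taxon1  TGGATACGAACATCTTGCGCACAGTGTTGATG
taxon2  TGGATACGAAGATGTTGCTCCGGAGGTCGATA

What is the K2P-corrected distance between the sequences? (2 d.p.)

0.41

Of 32 sites, 4 differences are transitions and 6 are transversions, so P = 4/32 = 0.125 and Q = 6/32 = 0.1875.
Under the Kimura two-parameter model, d = −½ ln(1 − 2P − Q) − ¼ ln(1 − 2Q).
1 − 2P − Q = 0.5625, giving −½ ln(0.5625) = 0.287682.
1 − 2Q = 0.625, giving −¼ ln(0.625) = 0.117501.
d = 0.287682 + 0.117501 = 0.405183.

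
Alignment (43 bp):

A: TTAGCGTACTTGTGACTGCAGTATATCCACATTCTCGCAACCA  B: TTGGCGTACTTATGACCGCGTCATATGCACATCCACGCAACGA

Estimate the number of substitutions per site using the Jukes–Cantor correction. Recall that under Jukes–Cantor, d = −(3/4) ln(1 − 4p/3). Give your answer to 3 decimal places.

0.278

The sequences differ at 10 of 43 sites (3, 12, 17, 20, 21, 22, 27, 33, 35, 42), so p = 10/43 ≈ 0.232558.
d = −(3/4) ln(1 − 4p/3) = −0.75 ln(1 − 0.310077) = −0.75 ln(0.689923)
  = −0.75 × (-0.371175) = 0.278381 substitutions/site.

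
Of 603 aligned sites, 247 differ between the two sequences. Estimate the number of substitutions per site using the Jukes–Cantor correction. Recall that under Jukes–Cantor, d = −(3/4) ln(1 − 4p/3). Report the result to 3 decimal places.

0.593

p = 247/603 ≈ 0.409619.
d = −(3/4) ln(1 − 4p/3) = −0.75 ln(1 − 0.546159) = −0.75 ln(0.453841)
  = −0.75 × (-0.790008) = 0.592506 substitutions/site.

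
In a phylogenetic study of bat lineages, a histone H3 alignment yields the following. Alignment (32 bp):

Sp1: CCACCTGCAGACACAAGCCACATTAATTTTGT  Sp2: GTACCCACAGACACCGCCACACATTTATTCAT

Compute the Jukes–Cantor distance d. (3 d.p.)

0.924

The sequences differ at 17 of 32 sites, so p = 17/32 = 0.53125.
d = −(3/4) ln(1 − 4p/3) = −0.75 ln(1 − 0.708333) = −0.75 ln(0.291667)
  = −0.75 × (-1.232143) = 0.924107 substitutions/site.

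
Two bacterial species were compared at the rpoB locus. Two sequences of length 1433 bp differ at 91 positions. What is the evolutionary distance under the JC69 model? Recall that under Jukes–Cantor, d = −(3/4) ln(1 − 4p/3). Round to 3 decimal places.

0.066

p = 91/1433 ≈ 0.063503.
d = −(3/4) ln(1 − 4p/3) = −0.75 ln(1 − 0.084671) = −0.75 ln(0.915329)
  = −0.75 × (-0.088472) = 0.066354 substitutions/site.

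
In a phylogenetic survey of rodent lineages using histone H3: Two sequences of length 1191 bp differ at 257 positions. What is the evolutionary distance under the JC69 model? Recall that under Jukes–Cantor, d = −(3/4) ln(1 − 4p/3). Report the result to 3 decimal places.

0.254

p = 257/1191 ≈ 0.215785.
d = −(3/4) ln(1 − 4p/3) = −0.75 ln(1 − 0.287713) = −0.75 ln(0.712287)
  = −0.75 × (-0.339274) = 0.254456 substitutions/site.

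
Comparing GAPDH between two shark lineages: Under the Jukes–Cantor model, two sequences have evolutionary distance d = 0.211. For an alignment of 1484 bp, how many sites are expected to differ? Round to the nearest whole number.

273

Invert JC69: p = (3/4)(1 − e^(−4d/3)) = 0.75 × (1 − e^(-0.281333)) = 0.75 × (1 − 0.754777) = 0.183917.
Expected differing sites = pL ≈ 0.183917 × 1484 = 272.932828 ≈ 273.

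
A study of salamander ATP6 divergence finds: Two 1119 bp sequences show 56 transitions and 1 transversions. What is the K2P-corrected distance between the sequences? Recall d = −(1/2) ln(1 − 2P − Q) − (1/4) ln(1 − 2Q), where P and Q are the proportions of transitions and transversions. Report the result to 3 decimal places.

P = 56/1119 ≈ 0.050045 and Q = 1/1119 ≈ 0.000894.
Under the Kimura two-parameter model, d = −½ ln(1 − 2P − Q) − ¼ ln(1 − 2Q).
1 − 2P − Q = 0.899016, giving −½ ln(0.899016) = 0.053227.
1 − 2Q = 0.998212, giving −¼ ln(0.998212) = 0.000447.
d = 0.053227 + 0.000447 = 0.053674.

0.054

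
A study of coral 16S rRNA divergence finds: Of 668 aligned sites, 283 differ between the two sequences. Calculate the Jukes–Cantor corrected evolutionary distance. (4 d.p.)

p = 283/668 ≈ 0.423653.
d = −(3/4) ln(1 − 4p/3) = −0.75 ln(1 − 0.564871) = −0.75 ln(0.435129)
  = −0.75 × (-0.832113) = 0.624085 substitutions/site.

0.6241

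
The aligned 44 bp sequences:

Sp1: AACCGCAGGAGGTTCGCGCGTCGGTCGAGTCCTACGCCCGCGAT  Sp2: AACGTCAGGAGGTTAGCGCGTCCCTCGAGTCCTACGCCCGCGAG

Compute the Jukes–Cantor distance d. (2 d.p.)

The sequences differ at 6 of 44 sites (4, 5, 15, 23, 24, 44), so p = 6/44 ≈ 0.136364.
d = −(3/4) ln(1 − 4p/3) = −0.75 ln(1 − 0.181819) = −0.75 ln(0.818181)
  = −0.75 × (-0.200672) = 0.150504 substitutions/site.

0.15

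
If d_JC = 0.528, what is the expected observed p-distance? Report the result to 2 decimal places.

0.38

p = (3/4)(1 − e^(−4d/3)) = 0.75 × (1 − e^(-0.704)) = 0.75 × (1 − 0.494603) = 0.379048.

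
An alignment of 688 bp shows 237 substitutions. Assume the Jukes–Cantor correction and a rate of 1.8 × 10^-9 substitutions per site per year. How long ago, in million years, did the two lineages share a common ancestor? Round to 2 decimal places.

128.10

p = 237/688 ≈ 0.344477.
d = −(3/4) ln(1 − 4p/3) = −0.75 ln(1 − 0.459303) = −0.75 ln(0.540697)
  = −0.75 × (-0.614896) = 0.461172 substitutions/site.
Under a molecular clock d = 2μt, so t = d/(2μ) = 0.461172 / (2 × 1.8 × 10^-9) = 128.10 million years.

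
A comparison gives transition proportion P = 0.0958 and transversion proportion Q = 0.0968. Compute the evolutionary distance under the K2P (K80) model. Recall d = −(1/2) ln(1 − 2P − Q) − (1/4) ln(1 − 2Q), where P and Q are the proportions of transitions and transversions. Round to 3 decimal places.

Under the Kimura two-parameter model, d = −½ ln(1 − 2P − Q) − ¼ ln(1 − 2Q).
1 − 2P − Q = 0.7116, giving −½ ln(0.7116) = 0.170120.
1 − 2Q = 0.8064, giving −¼ ln(0.8064) = 0.053794.
d = 0.170120 + 0.053794 = 0.223914.

0.224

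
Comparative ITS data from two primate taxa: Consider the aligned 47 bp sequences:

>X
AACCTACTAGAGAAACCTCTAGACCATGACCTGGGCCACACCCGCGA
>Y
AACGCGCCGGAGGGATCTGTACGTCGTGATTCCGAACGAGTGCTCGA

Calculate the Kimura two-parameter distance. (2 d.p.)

Of 47 sites, 17 differences are transitions and 8 are transversions, so P = 17/47 ≈ 0.361702 and Q = 8/47 ≈ 0.170213.
Under the Kimura two-parameter model, d = −½ ln(1 − 2P − Q) − ¼ ln(1 − 2Q).
1 − 2P − Q = 0.106383, giving −½ ln(0.106383) = 1.120355.
1 − 2Q = 0.659574, giving −¼ ln(0.659574) = 0.104040.
d = 1.120355 + 0.104040 = 1.224395.

1.22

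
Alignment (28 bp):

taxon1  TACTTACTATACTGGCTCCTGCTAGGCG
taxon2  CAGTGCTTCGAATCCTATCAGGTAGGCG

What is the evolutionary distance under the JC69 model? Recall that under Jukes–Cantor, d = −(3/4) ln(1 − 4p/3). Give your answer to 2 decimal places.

0.94

The sequences differ at 15 of 28 sites, so p = 15/28 ≈ 0.535714.
d = −(3/4) ln(1 − 4p/3) = −0.75 ln(1 − 0.714285) = −0.75 ln(0.285715)
  = −0.75 × (-1.252760) = 0.939570 substitutions/site.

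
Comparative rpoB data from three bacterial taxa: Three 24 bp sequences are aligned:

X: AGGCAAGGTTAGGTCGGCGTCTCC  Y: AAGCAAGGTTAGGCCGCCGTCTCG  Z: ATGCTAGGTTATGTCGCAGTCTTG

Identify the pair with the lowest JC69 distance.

X and Y

X–Y: 4/24 differ, p = 0.167, d = 0.188.
X–Z: 7/24 differ, p = 0.292, d = 0.369.
Y–Z: 6/24 differ, p = 0.250, d = 0.304.
The smallest distance is between X and Y.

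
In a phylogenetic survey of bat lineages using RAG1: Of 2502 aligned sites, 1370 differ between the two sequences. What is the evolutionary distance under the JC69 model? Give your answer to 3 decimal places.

p = 1370/2502 ≈ 0.547562.
d = −(3/4) ln(1 − 4p/3) = −0.75 ln(1 − 0.730083) = −0.75 ln(0.269917)
  = −0.75 × (-1.309641) = 0.982231 substitutions/site.

0.982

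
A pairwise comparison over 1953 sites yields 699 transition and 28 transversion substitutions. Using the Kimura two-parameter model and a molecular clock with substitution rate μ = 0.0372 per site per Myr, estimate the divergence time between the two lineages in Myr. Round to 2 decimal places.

P = 699/1953 ≈ 0.357911 and Q = 28/1953 ≈ 0.014337.
Under the Kimura two-parameter model, d = −½ ln(1 − 2P − Q) − ¼ ln(1 − 2Q).
1 − 2P − Q = 0.269841, giving −½ ln(0.269841) = 0.654961.
1 − 2Q = 0.971326, giving −¼ ln(0.971326) = 0.007273.
d = 0.654961 + 0.007273 = 0.662234.
Under a molecular clock d = 2μt, so t = d/(2μ) = 0.662234 / (2 × 0.0372) = 8.90 Myr.

8.90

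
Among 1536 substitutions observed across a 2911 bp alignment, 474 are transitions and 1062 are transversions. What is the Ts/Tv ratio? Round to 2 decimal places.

0.45

R = 474/1062 = 0.446327… ≈ 0.45 (to 2 d.p.).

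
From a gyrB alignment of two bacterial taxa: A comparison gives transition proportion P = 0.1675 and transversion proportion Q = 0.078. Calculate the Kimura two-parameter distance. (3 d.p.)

0.309

Under the Kimura two-parameter model, d = −½ ln(1 − 2P − Q) − ¼ ln(1 − 2Q).
1 − 2P − Q = 0.587, giving −½ ln(0.587) = 0.266365.
1 − 2Q = 0.844, giving −¼ ln(0.844) = 0.042401.
d = 0.266365 + 0.042401 = 0.308766.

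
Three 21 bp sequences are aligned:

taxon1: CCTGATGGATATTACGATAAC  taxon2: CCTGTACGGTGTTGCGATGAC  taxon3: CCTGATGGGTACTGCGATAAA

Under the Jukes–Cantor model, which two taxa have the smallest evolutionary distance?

taxon1–taxon2: 7/21 differ, p = 0.333, d = 0.441.
taxon1–taxon3: 4/21 differ, p = 0.190, d = 0.220.
taxon2–taxon3: 7/21 differ, p = 0.333, d = 0.441.
The smallest distance is between taxon1 and taxon3.

taxon1 and taxon3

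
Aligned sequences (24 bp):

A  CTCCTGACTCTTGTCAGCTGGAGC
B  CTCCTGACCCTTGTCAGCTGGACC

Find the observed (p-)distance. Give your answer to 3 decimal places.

The sequences differ at 2 of 24 positions (sites 9, 23).
p = 2/24 = 0.083333… ≈ 0.083 (to 3 d.p.).

0.083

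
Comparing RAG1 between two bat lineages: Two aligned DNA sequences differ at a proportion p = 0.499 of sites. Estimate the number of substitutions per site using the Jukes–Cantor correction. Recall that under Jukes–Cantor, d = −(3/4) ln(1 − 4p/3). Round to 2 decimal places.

d = −(3/4) ln(1 − 4p/3) = −0.75 ln(1 − 0.665333) = −0.75 ln(0.334667)
  = −0.75 × (-1.094619) = 0.820964 substitutions/site.

0.82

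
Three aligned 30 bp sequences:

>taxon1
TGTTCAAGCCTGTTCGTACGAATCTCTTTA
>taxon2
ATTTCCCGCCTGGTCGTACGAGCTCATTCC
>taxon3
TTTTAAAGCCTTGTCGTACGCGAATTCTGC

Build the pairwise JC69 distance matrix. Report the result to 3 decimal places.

d(taxon1,taxon2) = 0.572, d(taxon1,taxon3) = 0.572, d(taxon2,taxon3) = 0.572

taxon1–taxon2: 12/30 sites differ → p = 0.4, d = −0.75 ln(1 − 0.533333) = 0.571605 ≈ 0.572.
taxon1–taxon3: 12/30 sites differ → p = 0.4, d = −0.75 ln(1 − 0.533333) = 0.571605 ≈ 0.572.
taxon2–taxon3: 12/30 sites differ → p = 0.4, d = −0.75 ln(1 − 0.533333) = 0.571605 ≈ 0.572.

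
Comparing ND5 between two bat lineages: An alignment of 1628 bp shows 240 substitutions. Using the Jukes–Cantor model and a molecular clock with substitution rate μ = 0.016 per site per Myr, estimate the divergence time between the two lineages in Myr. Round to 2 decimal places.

5.13

p = 240/1628 ≈ 0.14742.
d = −(3/4) ln(1 − 4p/3) = −0.75 ln(1 − 0.19656) = −0.75 ln(0.80344)
  = −0.75 × (-0.218853) = 0.164140 substitutions/site.
Under a molecular clock d = 2μt, so t = d/(2μ) = 0.164140 / (2 × 0.016) = 5.13 Myr.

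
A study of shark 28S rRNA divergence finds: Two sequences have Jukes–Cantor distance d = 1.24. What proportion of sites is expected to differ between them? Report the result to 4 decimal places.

p = (3/4)(1 − e^(−4d/3)) = 0.75 × (1 − e^(-1.653333)) = 0.75 × (1 − 0.191411) = 0.606442.

0.6064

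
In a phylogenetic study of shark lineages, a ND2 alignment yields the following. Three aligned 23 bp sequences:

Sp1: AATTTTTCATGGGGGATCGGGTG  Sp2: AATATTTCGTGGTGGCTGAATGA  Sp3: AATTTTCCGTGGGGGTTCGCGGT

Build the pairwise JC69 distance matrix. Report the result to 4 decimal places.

d(Sp1,Sp2) = 0.6501, d(Sp1,Sp3) = 0.3206, d(Sp2,Sp3) = 0.5532

Sp1–Sp2: 10/23 sites differ → p ≈ 0.434783, d = −0.75 ln(1 − 0.579711) = 0.650110 ≈ 0.6501.
Sp1–Sp3: 6/23 sites differ → p ≈ 0.26087, d = −0.75 ln(1 − 0.347827) = 0.320584 ≈ 0.3206.
Sp2–Sp3: 9/23 sites differ → p ≈ 0.391304, d = −0.75 ln(1 − 0.521739) = 0.553199 ≈ 0.5532.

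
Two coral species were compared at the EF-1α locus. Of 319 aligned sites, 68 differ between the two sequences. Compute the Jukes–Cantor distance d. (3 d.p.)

p = 68/319 ≈ 0.213166.
d = −(3/4) ln(1 − 4p/3) = −0.75 ln(1 − 0.284221) = −0.75 ln(0.715779)
  = −0.75 × (-0.334384) = 0.250788 substitutions/site.

0.251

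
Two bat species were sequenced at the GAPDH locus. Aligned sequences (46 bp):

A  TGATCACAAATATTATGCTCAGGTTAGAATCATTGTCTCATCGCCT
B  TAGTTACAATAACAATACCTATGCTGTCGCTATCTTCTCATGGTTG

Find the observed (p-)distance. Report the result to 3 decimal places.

0.522

The sequences differ at 24 of 46 positions.
p = 24/46 = 0.521739… ≈ 0.522 (to 3 d.p.).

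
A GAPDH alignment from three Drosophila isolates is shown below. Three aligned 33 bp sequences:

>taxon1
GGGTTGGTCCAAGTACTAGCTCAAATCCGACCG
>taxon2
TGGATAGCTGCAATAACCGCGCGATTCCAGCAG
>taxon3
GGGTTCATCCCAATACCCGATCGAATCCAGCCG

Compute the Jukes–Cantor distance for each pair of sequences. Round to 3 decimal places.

taxon1–taxon2: 17/33 sites differ → p ≈ 0.515152, d = −0.75 ln(1 − 0.686869) = 0.870850 ≈ 0.871.
taxon1–taxon3: 10/33 sites differ → p ≈ 0.30303, d = −0.75 ln(1 − 0.40404) = 0.388186 ≈ 0.388.
taxon2–taxon3: 12/33 sites differ → p ≈ 0.363636, d = −0.75 ln(1 − 0.484848) = 0.497470 ≈ 0.497.

d(taxon1,taxon2) = 0.871, d(taxon1,taxon3) = 0.388, d(taxon2,taxon3) = 0.497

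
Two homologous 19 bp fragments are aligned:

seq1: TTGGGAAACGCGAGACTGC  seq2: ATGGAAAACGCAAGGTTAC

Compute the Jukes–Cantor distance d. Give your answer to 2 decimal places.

The sequences differ at 6 of 19 sites (1, 5, 12, 15, 16, 18), so p = 6/19 ≈ 0.315789.
d = −(3/4) ln(1 − 4p/3) = −0.75 ln(1 − 0.421052) = −0.75 ln(0.578948)
  = −0.75 × (-0.546543) = 0.409907 substitutions/site.

0.41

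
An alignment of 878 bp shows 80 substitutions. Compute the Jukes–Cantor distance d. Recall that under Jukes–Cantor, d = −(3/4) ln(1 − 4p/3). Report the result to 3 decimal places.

p = 80/878 ≈ 0.091116.
d = −(3/4) ln(1 − 4p/3) = −0.75 ln(1 − 0.121488) = −0.75 ln(0.878512)
  = −0.75 × (-0.129526) = 0.097145 substitutions/site.

0.097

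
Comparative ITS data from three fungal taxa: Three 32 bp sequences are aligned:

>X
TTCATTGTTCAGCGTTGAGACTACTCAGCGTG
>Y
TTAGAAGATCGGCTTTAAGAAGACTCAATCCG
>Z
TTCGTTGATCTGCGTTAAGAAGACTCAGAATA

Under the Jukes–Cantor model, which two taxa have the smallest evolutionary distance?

X–Y: 14/32 differ, p = 0.438, d = 0.657.
X–Z: 9/32 differ, p = 0.281, d = 0.353.
Y–Z: 10/32 differ, p = 0.313, d = 0.404.
The smallest distance is between X and Z.

X and Z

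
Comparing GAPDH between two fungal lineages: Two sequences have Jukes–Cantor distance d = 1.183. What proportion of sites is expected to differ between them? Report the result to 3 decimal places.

0.595

p = (3/4)(1 − e^(−4d/3)) = 0.75 × (1 − e^(-1.577333)) = 0.75 × (1 − 0.206525) = 0.595106.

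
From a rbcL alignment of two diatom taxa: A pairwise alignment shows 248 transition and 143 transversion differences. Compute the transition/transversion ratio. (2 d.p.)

1.73

R = 248/143 = 1.734265… ≈ 1.73 (to 2 d.p.).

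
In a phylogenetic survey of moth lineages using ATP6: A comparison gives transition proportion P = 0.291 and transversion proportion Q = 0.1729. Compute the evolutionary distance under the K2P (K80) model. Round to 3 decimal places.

Under the Kimura two-parameter model, d = −½ ln(1 − 2P − Q) − ¼ ln(1 − 2Q).
1 − 2P − Q = 0.2451, giving −½ ln(0.2451) = 0.703044.
1 − 2Q = 0.6542, giving −¼ ln(0.6542) = 0.106086.
d = 0.703044 + 0.106086 = 0.809130.

0.809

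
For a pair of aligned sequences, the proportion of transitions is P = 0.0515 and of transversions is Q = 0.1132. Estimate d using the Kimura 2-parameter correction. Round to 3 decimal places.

0.186

Under the Kimura two-parameter model, d = −½ ln(1 − 2P − Q) − ¼ ln(1 − 2Q).
1 − 2P − Q = 0.7838, giving −½ ln(0.7838) = 0.121801.
1 − 2Q = 0.7736, giving −¼ ln(0.7736) = 0.064175.
d = 0.121801 + 0.064175 = 0.185976.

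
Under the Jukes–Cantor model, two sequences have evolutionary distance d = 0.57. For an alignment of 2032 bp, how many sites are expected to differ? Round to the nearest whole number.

Invert JC69: p = (3/4)(1 − e^(−4d/3)) = 0.75 × (1 − e^(-0.76)) = 0.75 × (1 − 0.467666) = 0.399251.
Expected differing sites = pL ≈ 0.399251 × 2032 = 811.278032 ≈ 811.

811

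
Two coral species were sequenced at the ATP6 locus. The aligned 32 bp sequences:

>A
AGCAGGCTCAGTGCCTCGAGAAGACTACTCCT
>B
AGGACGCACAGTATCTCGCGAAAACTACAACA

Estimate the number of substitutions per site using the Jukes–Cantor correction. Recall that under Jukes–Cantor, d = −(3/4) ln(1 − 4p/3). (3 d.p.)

0.404

The sequences differ at 10 of 32 sites (3, 5, 8, 13, 14, 19, 23, 29, 30, 32), so p = 10/32 = 0.3125.
d = −(3/4) ln(1 − 4p/3) = −0.75 ln(1 − 0.416667) = −0.75 ln(0.583333)
  = −0.75 × (-0.538997) = 0.404248 substitutions/site.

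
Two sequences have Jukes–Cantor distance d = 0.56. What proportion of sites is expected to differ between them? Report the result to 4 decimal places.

0.3945

p = (3/4)(1 − e^(−4d/3)) = 0.75 × (1 − e^(-0.746667)) = 0.75 × (1 − 0.473944) = 0.394542.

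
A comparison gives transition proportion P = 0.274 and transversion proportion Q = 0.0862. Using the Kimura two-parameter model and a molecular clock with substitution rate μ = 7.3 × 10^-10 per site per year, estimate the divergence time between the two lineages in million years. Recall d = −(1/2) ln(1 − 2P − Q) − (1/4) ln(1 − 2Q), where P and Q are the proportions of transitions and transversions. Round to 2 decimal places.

376.81

Under the Kimura two-parameter model, d = −½ ln(1 − 2P − Q) − ¼ ln(1 − 2Q).
1 − 2P − Q = 0.3658, giving −½ ln(0.3658) = 0.502834.
1 − 2Q = 0.8276, giving −¼ ln(0.8276) = 0.047306.
d = 0.502834 + 0.047306 = 0.550140.
Under a molecular clock d = 2μt, so t = d/(2μ) = 0.550140 / (2 × 7.3 × 10^-10) = 376.81 million years.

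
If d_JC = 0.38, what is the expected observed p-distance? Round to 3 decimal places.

p = (3/4)(1 − e^(−4d/3)) = 0.75 × (1 − e^(-0.506667)) = 0.75 × (1 − 0.602500) = 0.298125.

0.298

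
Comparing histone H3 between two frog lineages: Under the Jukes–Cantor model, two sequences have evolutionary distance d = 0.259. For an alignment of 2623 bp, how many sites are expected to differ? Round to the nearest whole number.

574

Invert JC69: p = (3/4)(1 − e^(−4d/3)) = 0.75 × (1 − e^(-0.345333)) = 0.75 × (1 − 0.707985) = 0.219011.
Expected differing sites = pL ≈ 0.219011 × 2623 = 574.465853 ≈ 574.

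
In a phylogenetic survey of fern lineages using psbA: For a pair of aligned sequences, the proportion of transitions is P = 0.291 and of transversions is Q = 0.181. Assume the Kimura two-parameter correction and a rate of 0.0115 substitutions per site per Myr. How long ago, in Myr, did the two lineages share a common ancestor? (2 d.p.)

Under the Kimura two-parameter model, d = −½ ln(1 − 2P − Q) − ¼ ln(1 − 2Q).
1 − 2P − Q = 0.237, giving −½ ln(0.237) = 0.719848.
1 − 2Q = 0.638, giving −¼ ln(0.638) = 0.112354.
d = 0.719848 + 0.112354 = 0.832202.
Under a molecular clock d = 2μt, so t = d/(2μ) = 0.832202 / (2 × 0.0115) = 36.18 Myr.

36.18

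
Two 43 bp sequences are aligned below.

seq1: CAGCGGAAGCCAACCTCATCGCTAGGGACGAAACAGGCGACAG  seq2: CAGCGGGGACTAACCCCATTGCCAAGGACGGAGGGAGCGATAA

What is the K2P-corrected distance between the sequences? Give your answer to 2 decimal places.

0.57

Of 43 sites, 14 differences are transitions and 1 are transversions, so P = 14/43 ≈ 0.325581 and Q = 1/43 ≈ 0.023256.
Under the Kimura two-parameter model, d = −½ ln(1 − 2P − Q) − ¼ ln(1 − 2Q).
1 − 2P − Q = 0.325582, giving −½ ln(0.325582) = 0.561070.
1 − 2Q = 0.953488, giving −¼ ln(0.953488) = 0.011907.
d = 0.561070 + 0.011907 = 0.572977.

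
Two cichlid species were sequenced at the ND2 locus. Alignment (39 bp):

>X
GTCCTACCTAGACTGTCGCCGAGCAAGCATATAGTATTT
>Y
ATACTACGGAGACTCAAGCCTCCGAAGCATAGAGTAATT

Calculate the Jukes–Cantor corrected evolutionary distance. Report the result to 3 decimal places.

The sequences differ at 13 of 39 sites, so p = 13/39 ≈ 0.333333.
d = −(3/4) ln(1 − 4p/3) = −0.75 ln(1 − 0.444444) = −0.75 ln(0.555556)
  = −0.75 × (-0.587786) = 0.440840 substitutions/site.

0.441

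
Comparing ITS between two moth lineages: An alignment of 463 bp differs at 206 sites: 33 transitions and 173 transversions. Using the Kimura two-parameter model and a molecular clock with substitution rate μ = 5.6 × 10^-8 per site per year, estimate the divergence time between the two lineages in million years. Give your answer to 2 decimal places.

6.31

P = 33/463 ≈ 0.071274 and Q = 173/463 ≈ 0.37365.
Under the Kimura two-parameter model, d = −½ ln(1 − 2P − Q) − ¼ ln(1 − 2Q).
1 − 2P − Q = 0.483802, giving −½ ln(0.483802) = 0.363040.
1 − 2Q = 0.2527, giving −¼ ln(0.2527) = 0.343888.
d = 0.363040 + 0.343888 = 0.706928.
Under a molecular clock d = 2μt, so t = d/(2μ) = 0.706928 / (2 × 5.6 × 10^-8) = 6.31 million years.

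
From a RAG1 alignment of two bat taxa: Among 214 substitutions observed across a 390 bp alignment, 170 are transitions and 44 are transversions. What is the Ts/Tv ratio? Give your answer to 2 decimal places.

3.86

R = 170/44 = 3.863636… ≈ 3.86 (to 2 d.p.).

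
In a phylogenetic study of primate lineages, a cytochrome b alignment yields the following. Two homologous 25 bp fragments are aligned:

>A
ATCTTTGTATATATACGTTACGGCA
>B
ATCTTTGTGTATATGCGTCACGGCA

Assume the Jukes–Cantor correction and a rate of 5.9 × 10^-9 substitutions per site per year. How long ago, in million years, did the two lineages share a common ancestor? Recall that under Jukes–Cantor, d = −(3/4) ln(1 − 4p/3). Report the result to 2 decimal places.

11.08

The sequences differ at 3 of 25 sites (9, 15, 19), so p = 3/25 = 0.12.
d = −(3/4) ln(1 − 4p/3) = −0.75 ln(1 − 0.16) = −0.75 ln(0.84)
  = −0.75 × (-0.174353) = 0.130765 substitutions/site.
Under a molecular clock d = 2μt, so t = d/(2μ) = 0.130765 / (2 × 5.9 × 10^-9) = 11.08 million years.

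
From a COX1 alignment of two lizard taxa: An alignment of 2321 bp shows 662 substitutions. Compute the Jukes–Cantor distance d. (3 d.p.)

p = 662/2321 ≈ 0.285222.
d = −(3/4) ln(1 − 4p/3) = −0.75 ln(1 − 0.380296) = −0.75 ln(0.619704)
  = −0.75 × (-0.478513) = 0.358885 substitutions/site.

0.359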